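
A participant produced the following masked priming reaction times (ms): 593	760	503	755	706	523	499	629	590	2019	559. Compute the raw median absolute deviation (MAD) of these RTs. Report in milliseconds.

Sorted: 499, 503, 523, 559, 590, 593, 629, 706, 755, 760, 2019 → median = 593
|x − 593|: 0, 167, 90, 162, 113, 70, 94, 36, 3, 1426, 34
Sorted deviations: 0, 3, 34, 36, 70, 90, 94, 113, 162, 167, 1426 → MAD = 90

90 ms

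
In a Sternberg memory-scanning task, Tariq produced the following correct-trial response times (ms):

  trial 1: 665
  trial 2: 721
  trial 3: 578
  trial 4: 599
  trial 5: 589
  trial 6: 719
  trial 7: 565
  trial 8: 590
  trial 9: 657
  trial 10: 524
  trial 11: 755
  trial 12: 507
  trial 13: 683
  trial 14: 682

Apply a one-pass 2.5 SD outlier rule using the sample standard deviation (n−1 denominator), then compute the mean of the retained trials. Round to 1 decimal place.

631.0 ms

n = 14, ΣRT = 8834, M = 631.000
Σ(x−M)² = 76816.00; s = √(76816.00/13) = 76.870
Cutoffs: 631.000 ± 2.5·76.870 → [438.8, 823.2]
No RTs fall outside the cutoffs; all 14 retained. Mean = 8834/14 = 631.000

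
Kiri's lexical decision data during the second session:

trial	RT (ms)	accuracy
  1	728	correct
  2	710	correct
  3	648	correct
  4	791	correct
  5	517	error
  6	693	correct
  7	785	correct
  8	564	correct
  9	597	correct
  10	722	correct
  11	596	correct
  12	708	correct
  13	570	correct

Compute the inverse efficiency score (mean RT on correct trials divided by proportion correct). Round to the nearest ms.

732 ms

Correct trials (n=12): 728, 710, 648, 791, 693, 785, 564, 597, 722, 596, 708, 570
Mean correct RT = 8112/12 = 676.0000 ms
Proportion correct = 12/13
IES = 676.0000 / (12/13) = 732.333 ms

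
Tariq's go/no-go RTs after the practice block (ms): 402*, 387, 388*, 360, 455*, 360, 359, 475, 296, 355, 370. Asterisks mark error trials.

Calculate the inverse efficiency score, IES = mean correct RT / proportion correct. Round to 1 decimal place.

509.1 ms

Correct trials (n=8): 387, 360, 360, 359, 475, 296, 355, 370
Mean correct RT = 2962/8 = 370.2500 ms
Proportion correct = 8/11
IES = 370.2500 / (8/11) = 509.094 ms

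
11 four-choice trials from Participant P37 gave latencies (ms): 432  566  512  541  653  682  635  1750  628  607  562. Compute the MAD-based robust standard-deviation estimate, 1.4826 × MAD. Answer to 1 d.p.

Sorted: 432, 512, 541, 562, 566, 607, 628, 635, 653, 682, 1750 → median = 607
|x − 607| sorted: 0, 21, 28, 41, 45, 46, 66, 75, 95, 175, 1143 → MAD = 46
Robust SD ≈ 1.4826 × 46 = 68.200

68.2 ms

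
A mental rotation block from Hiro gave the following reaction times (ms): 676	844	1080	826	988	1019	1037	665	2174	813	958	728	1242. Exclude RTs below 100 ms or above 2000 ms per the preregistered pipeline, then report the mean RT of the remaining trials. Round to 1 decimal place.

Excluded: 2174
Retained (n=12): Σ = 10876
Mean = 10876/12 = 906.3333

906.3 ms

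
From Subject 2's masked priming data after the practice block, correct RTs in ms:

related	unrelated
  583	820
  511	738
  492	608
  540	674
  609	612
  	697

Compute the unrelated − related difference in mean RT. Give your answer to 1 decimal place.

144.5 ms

M(related) = 2735/5 = 547.000
M(unrelated) = 4149/6 = 691.500
Difference = 691.500 − 547.000 = 144.500 ms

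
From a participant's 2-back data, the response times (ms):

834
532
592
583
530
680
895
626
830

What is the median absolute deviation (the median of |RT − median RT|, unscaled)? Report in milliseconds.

94 ms

Sorted: 530, 532, 583, 592, 626, 680, 830, 834, 895 → median = 626
|x − 626|: 208, 94, 34, 43, 96, 54, 269, 0, 204
Sorted deviations: 0, 34, 43, 54, 94, 96, 204, 208, 269 → MAD = 94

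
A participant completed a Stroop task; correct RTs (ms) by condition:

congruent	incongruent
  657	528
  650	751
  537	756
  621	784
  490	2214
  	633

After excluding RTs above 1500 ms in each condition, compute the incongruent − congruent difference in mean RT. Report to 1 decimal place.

99.4 ms

incongruent: exclude 2214
M(congruent) = 2955/5 = 591.000
M(incongruent) = 3452/5 = 690.400
Difference = 690.400 − 591.000 = 99.400 ms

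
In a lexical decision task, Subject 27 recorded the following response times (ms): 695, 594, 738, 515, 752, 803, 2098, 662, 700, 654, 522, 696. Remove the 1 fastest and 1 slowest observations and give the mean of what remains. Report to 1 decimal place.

681.6 ms

Sorted: 515, 522, 594, 654, 662, 695, 696, 700, 738, 752, 803, 2098
Drop lowest 1 (515) and highest 1 (2098)
Remaining (n=10): Σ = 6816, mean = 6816/10 = 681.600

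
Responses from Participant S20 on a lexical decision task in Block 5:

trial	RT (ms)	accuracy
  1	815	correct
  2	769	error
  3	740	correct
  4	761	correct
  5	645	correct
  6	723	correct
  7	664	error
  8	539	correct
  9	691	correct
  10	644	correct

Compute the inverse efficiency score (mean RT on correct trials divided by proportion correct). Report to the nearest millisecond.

Correct trials (n=8): 815, 740, 761, 645, 723, 539, 691, 644
Mean correct RT = 5558/8 = 694.7500 ms
Proportion correct = 8/10
IES = 694.7500 / (8/10) = 868.438 ms

868 ms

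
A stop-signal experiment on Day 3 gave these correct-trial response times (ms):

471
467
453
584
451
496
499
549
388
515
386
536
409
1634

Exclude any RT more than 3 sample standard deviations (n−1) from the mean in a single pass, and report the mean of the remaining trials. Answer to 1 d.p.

477.2 ms

n = 14, ΣRT = 7838, M = 559.857
Σ(x−M)² = 1287151.71; s = √(1287151.71/13) = 314.661
Cutoffs: 559.857 ± 3·314.661 → [-384.1, 1503.8]
Outside: 1634 → excluded.
Retained (n=13): Σ = 6204, mean = 6204/13 = 477.231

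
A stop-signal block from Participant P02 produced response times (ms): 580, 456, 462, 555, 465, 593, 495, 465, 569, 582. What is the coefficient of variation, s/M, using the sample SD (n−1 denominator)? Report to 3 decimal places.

n = 10, Σ = 5222, M = 522.2000
Σ(x−M)² = 30485.600; s = √(30485.600/9) = 58.2004
CV = 58.2004 / 522.2000 = 0.11145

0.111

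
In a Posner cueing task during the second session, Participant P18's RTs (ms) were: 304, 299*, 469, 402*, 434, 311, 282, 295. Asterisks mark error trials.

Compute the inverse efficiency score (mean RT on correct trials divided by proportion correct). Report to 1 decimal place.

465.6 ms

Correct trials (n=6): 304, 469, 434, 311, 282, 295
Mean correct RT = 2095/6 = 349.1667 ms
Proportion correct = 6/8
IES = 349.1667 / (6/8) = 465.556 ms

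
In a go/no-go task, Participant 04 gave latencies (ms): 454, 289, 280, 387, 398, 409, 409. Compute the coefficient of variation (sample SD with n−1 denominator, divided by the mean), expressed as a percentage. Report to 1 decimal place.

17.4%

n = 7, Σ = 2626, M = 375.1429
Σ(x−M)² = 25646.857; s = √(25646.857/6) = 65.3795
CV = 65.3795 / 375.1429 = 0.17428 = 17.428%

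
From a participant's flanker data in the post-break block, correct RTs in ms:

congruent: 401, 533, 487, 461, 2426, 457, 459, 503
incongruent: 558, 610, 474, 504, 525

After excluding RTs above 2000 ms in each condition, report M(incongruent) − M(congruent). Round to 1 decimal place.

congruent: exclude 2426
M(congruent) = 3301/7 = 471.571
M(incongruent) = 2671/5 = 534.200
Difference = 534.200 − 471.571 = 62.629 ms

62.6 ms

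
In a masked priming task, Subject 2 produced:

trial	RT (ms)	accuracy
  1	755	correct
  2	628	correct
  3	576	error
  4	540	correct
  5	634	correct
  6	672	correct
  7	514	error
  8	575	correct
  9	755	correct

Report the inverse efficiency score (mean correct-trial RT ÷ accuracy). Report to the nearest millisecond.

Correct trials (n=7): 755, 628, 540, 634, 672, 575, 755
Mean correct RT = 4559/7 = 651.2857 ms
Proportion correct = 7/9
IES = 651.2857 / (7/9) = 837.367 ms

837 ms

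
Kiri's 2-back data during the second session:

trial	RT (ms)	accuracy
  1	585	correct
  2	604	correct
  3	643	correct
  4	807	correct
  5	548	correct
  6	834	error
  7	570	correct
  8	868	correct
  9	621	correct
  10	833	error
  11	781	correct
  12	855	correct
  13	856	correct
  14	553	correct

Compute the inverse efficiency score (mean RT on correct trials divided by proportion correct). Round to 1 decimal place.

806.1 ms

Correct trials (n=12): 585, 604, 643, 807, 548, 570, 868, 621, 781, 855, 856, 553
Mean correct RT = 8291/12 = 690.9167 ms
Proportion correct = 12/14
IES = 690.9167 / (12/14) = 806.069 ms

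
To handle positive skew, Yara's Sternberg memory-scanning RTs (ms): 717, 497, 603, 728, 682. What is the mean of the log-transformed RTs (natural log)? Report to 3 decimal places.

ln(RT): 6.5751, 6.2086, 6.4019, 6.5903, 6.5250
Σ ln(RT) = 32.3009
Mean = 32.3009/5 = 6.46018

6.460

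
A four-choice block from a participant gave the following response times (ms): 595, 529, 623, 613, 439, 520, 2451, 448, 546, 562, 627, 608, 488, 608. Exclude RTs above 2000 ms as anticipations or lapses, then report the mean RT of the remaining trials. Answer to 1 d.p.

554.3 ms

Excluded: 2451
Retained (n=13): Σ = 7206
Mean = 7206/13 = 554.3077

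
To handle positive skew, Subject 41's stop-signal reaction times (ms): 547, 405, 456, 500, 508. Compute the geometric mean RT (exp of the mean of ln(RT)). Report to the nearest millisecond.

ln(RT): 6.3044, 6.0039, 6.1225, 6.2146, 6.2305
Mean ln(RT) = 30.8759/5 = 6.17518
Geometric mean = exp(6.17518) = 480.67 ms

481 ms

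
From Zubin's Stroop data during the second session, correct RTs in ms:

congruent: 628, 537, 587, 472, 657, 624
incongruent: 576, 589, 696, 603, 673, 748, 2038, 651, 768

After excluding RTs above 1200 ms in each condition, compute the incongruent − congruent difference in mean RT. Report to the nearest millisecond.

incongruent: exclude 2038
M(congruent) = 3505/6 = 584.167
M(incongruent) = 5304/8 = 663.000
Difference = 663.000 − 584.167 = 78.833 ms

79 ms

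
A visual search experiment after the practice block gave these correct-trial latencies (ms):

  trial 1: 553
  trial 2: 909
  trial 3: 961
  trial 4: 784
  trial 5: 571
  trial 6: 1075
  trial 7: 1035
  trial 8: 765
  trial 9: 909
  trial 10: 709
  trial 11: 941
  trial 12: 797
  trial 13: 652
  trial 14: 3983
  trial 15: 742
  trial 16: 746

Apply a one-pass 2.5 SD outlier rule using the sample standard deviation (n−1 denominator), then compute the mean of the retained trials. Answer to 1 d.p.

809.9 ms

n = 16, ΣRT = 16132, M = 1008.250
Σ(x−M)² = 9789419.00; s = √(9789419.00/15) = 807.854
Cutoffs: 1008.250 ± 2.5·807.854 → [-1011.4, 3027.9]
Outside: 3983 → excluded.
Retained (n=15): Σ = 12149, mean = 12149/15 = 809.933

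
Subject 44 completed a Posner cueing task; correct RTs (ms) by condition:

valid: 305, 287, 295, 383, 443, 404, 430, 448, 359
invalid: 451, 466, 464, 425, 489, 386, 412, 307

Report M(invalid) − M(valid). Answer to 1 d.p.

M(valid) = 3354/9 = 372.667
M(invalid) = 3400/8 = 425.000
Difference = 425.000 − 372.667 = 52.333 ms

52.3 ms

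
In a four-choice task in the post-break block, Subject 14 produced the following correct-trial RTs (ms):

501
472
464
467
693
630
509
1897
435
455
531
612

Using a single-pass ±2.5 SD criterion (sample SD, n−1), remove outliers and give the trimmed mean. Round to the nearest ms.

n = 12, ΣRT = 7666, M = 638.833
Σ(x−M)² = 1797467.67; s = √(1797467.67/11) = 404.235
Cutoffs: 638.833 ± 2.5·404.235 → [-371.8, 1649.4]
Outside: 1897 → excluded.
Retained (n=11): Σ = 5769, mean = 5769/11 = 524.455

524 ms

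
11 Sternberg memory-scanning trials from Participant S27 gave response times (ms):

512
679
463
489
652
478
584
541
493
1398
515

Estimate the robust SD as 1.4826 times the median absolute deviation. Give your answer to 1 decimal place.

54.9 ms

Sorted: 463, 478, 489, 493, 512, 515, 541, 584, 652, 679, 1398 → median = 515
|x − 515| sorted: 0, 3, 22, 26, 26, 37, 52, 69, 137, 164, 883 → MAD = 37
Robust SD ≈ 1.4826 × 37 = 54.856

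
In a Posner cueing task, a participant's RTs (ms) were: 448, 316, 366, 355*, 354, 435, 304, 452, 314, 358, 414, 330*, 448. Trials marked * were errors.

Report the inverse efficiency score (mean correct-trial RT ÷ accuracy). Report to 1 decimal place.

Correct trials (n=11): 448, 316, 366, 354, 435, 304, 452, 314, 358, 414, 448
Mean correct RT = 4209/11 = 382.6364 ms
Proportion correct = 11/13
IES = 382.6364 / (11/13) = 452.207 ms

452.2 ms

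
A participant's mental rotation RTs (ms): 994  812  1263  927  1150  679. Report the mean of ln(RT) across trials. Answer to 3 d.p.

6.857

ln(RT): 6.9017, 6.6995, 7.1412, 6.8320, 7.0475, 6.5206
Σ ln(RT) = 41.1426
Mean = 41.1426/6 = 6.85710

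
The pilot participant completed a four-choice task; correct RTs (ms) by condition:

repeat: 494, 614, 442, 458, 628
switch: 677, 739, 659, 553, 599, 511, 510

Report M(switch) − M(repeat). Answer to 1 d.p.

79.7 ms

M(repeat) = 2636/5 = 527.200
M(switch) = 4248/7 = 606.857
Difference = 606.857 − 527.200 = 79.657 ms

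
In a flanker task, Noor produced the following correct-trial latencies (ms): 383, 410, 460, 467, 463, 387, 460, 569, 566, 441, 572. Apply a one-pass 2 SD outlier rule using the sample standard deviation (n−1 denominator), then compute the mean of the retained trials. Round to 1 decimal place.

n = 11, ΣRT = 5178, M = 470.727
Σ(x−M)² = 48572.18; s = √(48572.18/10) = 69.694
Cutoffs: 470.727 ± 2·69.694 → [331.3, 610.1]
No RTs fall outside the cutoffs; all 11 retained. Mean = 5178/11 = 470.727

470.7 ms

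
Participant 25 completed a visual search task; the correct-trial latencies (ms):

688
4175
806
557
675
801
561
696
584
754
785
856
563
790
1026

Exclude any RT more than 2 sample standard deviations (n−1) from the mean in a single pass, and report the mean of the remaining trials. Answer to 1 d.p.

724.4 ms

n = 15, ΣRT = 14317, M = 954.467
Σ(x−M)² = 11347395.73; s = √(11347395.73/14) = 900.293
Cutoffs: 954.467 ± 2·900.293 → [-846.1, 2755.1]
Outside: 4175 → excluded.
Retained (n=14): Σ = 10142, mean = 10142/14 = 724.429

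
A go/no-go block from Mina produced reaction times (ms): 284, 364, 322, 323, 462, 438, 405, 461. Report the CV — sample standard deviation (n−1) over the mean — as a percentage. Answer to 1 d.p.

18.0%

n = 8, Σ = 3059, M = 382.3750
Σ(x−M)² = 33313.875; s = √(33313.875/7) = 68.9864
CV = 68.9864 / 382.3750 = 0.18042 = 18.042%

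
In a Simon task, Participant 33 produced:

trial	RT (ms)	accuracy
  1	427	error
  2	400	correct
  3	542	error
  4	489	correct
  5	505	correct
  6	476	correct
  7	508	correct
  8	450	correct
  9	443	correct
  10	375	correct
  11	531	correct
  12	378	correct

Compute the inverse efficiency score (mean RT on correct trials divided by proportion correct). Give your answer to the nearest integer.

Correct trials (n=10): 400, 489, 505, 476, 508, 450, 443, 375, 531, 378
Mean correct RT = 4555/10 = 455.5000 ms
Proportion correct = 10/12
IES = 455.5000 / (10/12) = 546.600 ms

547 ms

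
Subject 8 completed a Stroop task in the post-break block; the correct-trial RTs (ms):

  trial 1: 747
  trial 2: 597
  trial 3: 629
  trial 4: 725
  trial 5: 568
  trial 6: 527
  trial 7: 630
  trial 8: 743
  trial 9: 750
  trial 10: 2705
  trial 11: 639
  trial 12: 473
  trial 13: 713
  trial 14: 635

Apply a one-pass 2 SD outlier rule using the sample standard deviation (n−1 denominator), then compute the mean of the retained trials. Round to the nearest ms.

644 ms

n = 14, ΣRT = 11081, M = 791.500
Σ(x−M)² = 4037543.50; s = √(4037543.50/13) = 557.297
Cutoffs: 791.500 ± 2·557.297 → [-323.1, 1906.1]
Outside: 2705 → excluded.
Retained (n=13): Σ = 8376, mean = 8376/13 = 644.308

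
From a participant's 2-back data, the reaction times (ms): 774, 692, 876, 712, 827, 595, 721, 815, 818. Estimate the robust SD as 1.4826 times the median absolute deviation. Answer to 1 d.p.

78.6 ms

Sorted: 595, 692, 712, 721, 774, 815, 818, 827, 876 → median = 774
|x − 774| sorted: 0, 41, 44, 53, 53, 62, 82, 102, 179 → MAD = 53
Robust SD ≈ 1.4826 × 53 = 78.578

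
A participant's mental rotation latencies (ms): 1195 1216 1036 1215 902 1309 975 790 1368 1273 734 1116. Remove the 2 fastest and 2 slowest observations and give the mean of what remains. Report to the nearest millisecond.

1116 ms

Sorted: 734, 790, 902, 975, 1036, 1116, 1195, 1215, 1216, 1273, 1309, 1368
Drop lowest 2 (734, 790) and highest 2 (1309, 1368)
Remaining (n=8): Σ = 8928, mean = 8928/8 = 1116.000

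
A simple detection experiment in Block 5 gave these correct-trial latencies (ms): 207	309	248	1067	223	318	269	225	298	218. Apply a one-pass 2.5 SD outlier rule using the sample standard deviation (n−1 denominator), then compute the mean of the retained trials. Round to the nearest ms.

257 ms

n = 10, ΣRT = 3382, M = 338.200
Σ(x−M)² = 604697.60; s = √(604697.60/9) = 259.208
Cutoffs: 338.200 ± 2.5·259.208 → [-309.8, 986.2]
Outside: 1067 → excluded.
Retained (n=9): Σ = 2315, mean = 2315/9 = 257.222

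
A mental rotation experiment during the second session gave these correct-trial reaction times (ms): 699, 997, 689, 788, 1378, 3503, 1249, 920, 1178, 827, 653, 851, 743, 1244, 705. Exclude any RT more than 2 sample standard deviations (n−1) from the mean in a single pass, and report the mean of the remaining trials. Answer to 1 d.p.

922.9 ms

n = 15, ΣRT = 16424, M = 1094.933
Σ(x−M)² = 6990216.93; s = √(6990216.93/14) = 706.612
Cutoffs: 1094.933 ± 2·706.612 → [-318.3, 2508.2]
Outside: 3503 → excluded.
Retained (n=14): Σ = 12921, mean = 12921/14 = 922.929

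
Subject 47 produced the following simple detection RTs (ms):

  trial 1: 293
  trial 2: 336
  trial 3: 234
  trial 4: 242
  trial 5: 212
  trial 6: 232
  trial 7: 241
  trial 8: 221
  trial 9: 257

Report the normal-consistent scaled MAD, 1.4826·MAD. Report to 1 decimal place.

Sorted: 212, 221, 232, 234, 241, 242, 257, 293, 336 → median = 241
|x − 241| sorted: 0, 1, 7, 9, 16, 20, 29, 52, 95 → MAD = 16
Robust SD ≈ 1.4826 × 16 = 23.722

23.7 ms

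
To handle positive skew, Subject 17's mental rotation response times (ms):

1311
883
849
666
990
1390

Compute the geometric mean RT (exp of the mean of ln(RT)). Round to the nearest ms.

983 ms

ln(RT): 7.1785, 6.7833, 6.7441, 6.5013, 6.8977, 7.2371
Mean ln(RT) = 41.3420/6 = 6.89033
Geometric mean = exp(6.89033) = 982.73 ms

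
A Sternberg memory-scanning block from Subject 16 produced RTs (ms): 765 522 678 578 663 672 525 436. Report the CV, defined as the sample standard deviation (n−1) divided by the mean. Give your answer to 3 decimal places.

0.178

n = 8, Σ = 4839, M = 604.8750
Σ(x−M)² = 81360.875; s = √(81360.875/7) = 107.8099
CV = 107.8099 / 604.8750 = 0.17824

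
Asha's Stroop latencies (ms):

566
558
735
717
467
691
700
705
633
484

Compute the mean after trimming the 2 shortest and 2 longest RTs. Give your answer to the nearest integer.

Sorted: 467, 484, 558, 566, 633, 691, 700, 705, 717, 735
Drop lowest 2 (467, 484) and highest 2 (717, 735)
Remaining (n=6): Σ = 3853, mean = 3853/6 = 642.167

642 ms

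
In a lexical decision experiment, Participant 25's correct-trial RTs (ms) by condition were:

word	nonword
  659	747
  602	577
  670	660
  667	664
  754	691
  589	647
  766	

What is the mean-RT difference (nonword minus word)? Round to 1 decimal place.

M(word) = 4707/7 = 672.429
M(nonword) = 3986/6 = 664.333
Difference = 664.333 − 672.429 = -8.095 ms

-8.1 ms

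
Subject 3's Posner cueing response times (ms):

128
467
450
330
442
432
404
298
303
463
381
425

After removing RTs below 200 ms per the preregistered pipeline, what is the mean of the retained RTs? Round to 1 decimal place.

Excluded: 128
Retained (n=11): Σ = 4395
Mean = 4395/11 = 399.5455

399.5 ms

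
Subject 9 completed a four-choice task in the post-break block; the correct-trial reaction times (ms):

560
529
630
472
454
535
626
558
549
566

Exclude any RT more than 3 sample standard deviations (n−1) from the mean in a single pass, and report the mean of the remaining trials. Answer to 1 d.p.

547.9 ms

n = 10, ΣRT = 5479, M = 547.900
Σ(x−M)² = 28518.90; s = √(28518.90/9) = 56.292
Cutoffs: 547.900 ± 3·56.292 → [379.0, 716.8]
No RTs fall outside the cutoffs; all 10 retained. Mean = 5479/10 = 547.900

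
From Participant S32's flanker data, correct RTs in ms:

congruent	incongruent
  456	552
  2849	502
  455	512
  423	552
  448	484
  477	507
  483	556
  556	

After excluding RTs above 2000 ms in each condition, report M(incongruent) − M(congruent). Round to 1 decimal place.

congruent: exclude 2849
M(congruent) = 3298/7 = 471.143
M(incongruent) = 3665/7 = 523.571
Difference = 523.571 − 471.143 = 52.429 ms

52.4 ms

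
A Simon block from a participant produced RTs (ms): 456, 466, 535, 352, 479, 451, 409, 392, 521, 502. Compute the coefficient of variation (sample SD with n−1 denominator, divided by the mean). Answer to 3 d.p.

0.127

n = 10, Σ = 4563, M = 456.3000
Σ(x−M)² = 30356.100; s = √(30356.100/9) = 58.0767
CV = 58.0767 / 456.3000 = 0.12728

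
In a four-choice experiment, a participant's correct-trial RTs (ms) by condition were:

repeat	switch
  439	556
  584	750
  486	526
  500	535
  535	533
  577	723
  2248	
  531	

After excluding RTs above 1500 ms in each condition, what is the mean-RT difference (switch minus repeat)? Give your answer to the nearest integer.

82 ms

repeat: exclude 2248
M(repeat) = 3652/7 = 521.714
M(switch) = 3623/6 = 603.833
Difference = 603.833 − 521.714 = 82.119 ms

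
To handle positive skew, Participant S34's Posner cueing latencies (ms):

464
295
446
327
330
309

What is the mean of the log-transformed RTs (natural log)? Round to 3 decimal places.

5.875

ln(RT): 6.1399, 5.6870, 6.1003, 5.7900, 5.7991, 5.7333
Σ ln(RT) = 35.2496
Mean = 35.2496/6 = 5.87493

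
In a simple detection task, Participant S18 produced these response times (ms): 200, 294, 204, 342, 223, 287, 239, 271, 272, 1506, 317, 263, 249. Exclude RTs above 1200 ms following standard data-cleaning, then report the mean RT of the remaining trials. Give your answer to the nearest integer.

263 ms

Excluded: 1506
Retained (n=12): Σ = 3161
Mean = 3161/12 = 263.4167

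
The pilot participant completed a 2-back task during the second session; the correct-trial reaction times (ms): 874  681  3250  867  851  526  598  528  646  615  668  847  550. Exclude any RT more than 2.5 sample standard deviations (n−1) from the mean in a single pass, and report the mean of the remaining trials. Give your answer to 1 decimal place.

n = 13, ΣRT = 11501, M = 884.692
Σ(x−M)² = 6265918.77; s = √(6265918.77/12) = 722.606
Cutoffs: 884.692 ± 2.5·722.606 → [-921.8, 2691.2]
Outside: 3250 → excluded.
Retained (n=12): Σ = 8251, mean = 8251/12 = 687.583

687.6 ms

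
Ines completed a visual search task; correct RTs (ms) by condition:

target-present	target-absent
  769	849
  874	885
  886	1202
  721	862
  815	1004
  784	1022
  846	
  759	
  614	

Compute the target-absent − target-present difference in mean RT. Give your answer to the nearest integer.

185 ms

M(target-present) = 7068/9 = 785.333
M(target-absent) = 5824/6 = 970.667
Difference = 970.667 − 785.333 = 185.333 ms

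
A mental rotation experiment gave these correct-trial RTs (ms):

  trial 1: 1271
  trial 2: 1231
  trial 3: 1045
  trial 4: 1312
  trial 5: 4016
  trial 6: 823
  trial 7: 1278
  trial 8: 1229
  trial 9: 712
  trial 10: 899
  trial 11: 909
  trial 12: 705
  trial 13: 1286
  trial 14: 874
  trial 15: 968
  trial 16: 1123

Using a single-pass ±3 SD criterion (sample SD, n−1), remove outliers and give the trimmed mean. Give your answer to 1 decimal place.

n = 16, ΣRT = 19681, M = 1230.062
Σ(x−M)² = 8938896.94; s = √(8938896.94/15) = 771.963
Cutoffs: 1230.062 ± 3·771.963 → [-1085.8, 3546.0]
Outside: 4016 → excluded.
Retained (n=15): Σ = 15665, mean = 15665/15 = 1044.333

1044.3 ms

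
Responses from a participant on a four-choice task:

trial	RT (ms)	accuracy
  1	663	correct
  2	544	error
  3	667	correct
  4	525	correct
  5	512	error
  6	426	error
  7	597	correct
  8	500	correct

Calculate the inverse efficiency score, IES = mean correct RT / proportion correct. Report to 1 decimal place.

Correct trials (n=5): 663, 667, 525, 597, 500
Mean correct RT = 2952/5 = 590.4000 ms
Proportion correct = 5/8
IES = 590.4000 / (5/8) = 944.640 ms

944.6 ms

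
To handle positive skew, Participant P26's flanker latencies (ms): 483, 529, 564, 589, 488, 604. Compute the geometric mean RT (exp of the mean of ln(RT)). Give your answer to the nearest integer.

ln(RT): 6.1800, 6.2710, 6.3351, 6.3784, 6.1903, 6.4036
Mean ln(RT) = 37.7584/6 = 6.29306
Geometric mean = exp(6.29306) = 540.81 ms

541 ms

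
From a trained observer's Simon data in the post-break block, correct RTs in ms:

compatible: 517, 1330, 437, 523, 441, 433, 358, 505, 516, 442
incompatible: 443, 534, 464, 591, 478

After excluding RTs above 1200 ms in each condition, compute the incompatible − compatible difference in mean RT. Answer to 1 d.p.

38.4 ms

compatible: exclude 1330
M(compatible) = 4172/9 = 463.556
M(incompatible) = 2510/5 = 502.000
Difference = 502.000 − 463.556 = 38.444 ms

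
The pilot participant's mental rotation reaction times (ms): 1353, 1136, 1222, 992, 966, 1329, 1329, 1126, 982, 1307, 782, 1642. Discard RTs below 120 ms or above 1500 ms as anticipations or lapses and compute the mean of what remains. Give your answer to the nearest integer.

Excluded: 1642
Retained (n=11): Σ = 12524
Mean = 12524/11 = 1138.5455

1139 ms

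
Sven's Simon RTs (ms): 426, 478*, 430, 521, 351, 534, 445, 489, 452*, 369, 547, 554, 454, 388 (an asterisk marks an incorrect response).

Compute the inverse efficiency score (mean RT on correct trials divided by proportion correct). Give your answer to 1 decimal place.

Correct trials (n=12): 426, 430, 521, 351, 534, 445, 489, 369, 547, 554, 454, 388
Mean correct RT = 5508/12 = 459.0000 ms
Proportion correct = 12/14
IES = 459.0000 / (12/14) = 535.500 ms

535.5 ms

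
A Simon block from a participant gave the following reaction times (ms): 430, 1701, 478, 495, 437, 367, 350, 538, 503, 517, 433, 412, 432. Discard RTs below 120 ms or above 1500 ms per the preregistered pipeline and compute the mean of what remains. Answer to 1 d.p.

449.3 ms

Excluded: 1701
Retained (n=12): Σ = 5392
Mean = 5392/12 = 449.3333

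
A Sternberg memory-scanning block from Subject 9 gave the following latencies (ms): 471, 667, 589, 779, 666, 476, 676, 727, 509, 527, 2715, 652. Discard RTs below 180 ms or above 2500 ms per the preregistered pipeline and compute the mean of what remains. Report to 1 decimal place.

Excluded: 2715
Retained (n=11): Σ = 6739
Mean = 6739/11 = 612.6364

612.6 ms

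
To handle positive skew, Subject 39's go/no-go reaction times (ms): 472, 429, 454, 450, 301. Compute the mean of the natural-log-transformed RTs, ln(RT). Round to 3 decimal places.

ln(RT): 6.1570, 6.0615, 6.1181, 6.1092, 5.7071
Σ ln(RT) = 30.1529
Mean = 30.1529/5 = 6.03058

6.031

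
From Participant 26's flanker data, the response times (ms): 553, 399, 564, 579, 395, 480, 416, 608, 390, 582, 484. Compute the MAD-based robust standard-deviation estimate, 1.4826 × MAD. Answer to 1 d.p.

126.0 ms

Sorted: 390, 395, 399, 416, 480, 484, 553, 564, 579, 582, 608 → median = 484
|x − 484| sorted: 0, 4, 68, 69, 80, 85, 89, 94, 95, 98, 124 → MAD = 85
Robust SD ≈ 1.4826 × 85 = 126.021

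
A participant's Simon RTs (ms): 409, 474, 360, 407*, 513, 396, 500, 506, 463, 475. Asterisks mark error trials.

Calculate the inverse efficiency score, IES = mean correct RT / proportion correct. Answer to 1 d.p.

505.7 ms

Correct trials (n=9): 409, 474, 360, 513, 396, 500, 506, 463, 475
Mean correct RT = 4096/9 = 455.1111 ms
Proportion correct = 9/10
IES = 455.1111 / (9/10) = 505.679 ms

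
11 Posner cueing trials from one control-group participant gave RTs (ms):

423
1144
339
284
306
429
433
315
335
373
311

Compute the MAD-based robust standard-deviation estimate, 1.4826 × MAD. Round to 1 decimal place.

Sorted: 284, 306, 311, 315, 335, 339, 373, 423, 429, 433, 1144 → median = 339
|x − 339| sorted: 0, 4, 24, 28, 33, 34, 55, 84, 90, 94, 805 → MAD = 34
Robust SD ≈ 1.4826 × 34 = 50.408

50.4 ms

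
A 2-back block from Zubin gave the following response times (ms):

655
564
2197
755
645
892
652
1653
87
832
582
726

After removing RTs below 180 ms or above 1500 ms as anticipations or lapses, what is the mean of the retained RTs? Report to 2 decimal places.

Excluded: 87, 1653, 2197
Retained (n=9): Σ = 6303
Mean = 6303/9 = 700.3333

700.33 ms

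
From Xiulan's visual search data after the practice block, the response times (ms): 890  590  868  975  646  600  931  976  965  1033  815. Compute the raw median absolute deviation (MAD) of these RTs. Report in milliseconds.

Sorted: 590, 600, 646, 815, 868, 890, 931, 965, 975, 976, 1033 → median = 890
|x − 890|: 0, 300, 22, 85, 244, 290, 41, 86, 75, 143, 75
Sorted deviations: 0, 22, 41, 75, 75, 85, 86, 143, 244, 290, 300 → MAD = 85

85 ms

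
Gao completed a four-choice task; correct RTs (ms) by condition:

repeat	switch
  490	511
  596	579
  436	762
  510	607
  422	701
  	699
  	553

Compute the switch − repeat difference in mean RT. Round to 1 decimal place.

M(repeat) = 2454/5 = 490.800
M(switch) = 4412/7 = 630.286
Difference = 630.286 − 490.800 = 139.486 ms

139.5 ms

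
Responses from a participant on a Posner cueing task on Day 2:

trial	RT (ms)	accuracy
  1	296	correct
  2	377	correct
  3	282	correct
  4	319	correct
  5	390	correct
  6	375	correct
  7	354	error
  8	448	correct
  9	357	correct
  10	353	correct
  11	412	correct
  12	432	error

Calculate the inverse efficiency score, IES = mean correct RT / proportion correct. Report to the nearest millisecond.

433 ms

Correct trials (n=10): 296, 377, 282, 319, 390, 375, 448, 357, 353, 412
Mean correct RT = 3609/10 = 360.9000 ms
Proportion correct = 10/12
IES = 360.9000 / (10/12) = 433.080 ms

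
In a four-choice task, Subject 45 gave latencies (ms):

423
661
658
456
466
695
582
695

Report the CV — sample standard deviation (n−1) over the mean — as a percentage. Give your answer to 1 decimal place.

19.8%

n = 8, Σ = 4636, M = 579.5000
Σ(x−M)² = 92118.000; s = √(92118.000/7) = 114.7158
CV = 114.7158 / 579.5000 = 0.19796 = 19.796%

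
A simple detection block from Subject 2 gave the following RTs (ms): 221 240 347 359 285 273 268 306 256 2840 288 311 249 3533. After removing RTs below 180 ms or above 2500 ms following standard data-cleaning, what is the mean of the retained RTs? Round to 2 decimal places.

283.58 ms

Excluded: 2840, 3533
Retained (n=12): Σ = 3403
Mean = 3403/12 = 283.5833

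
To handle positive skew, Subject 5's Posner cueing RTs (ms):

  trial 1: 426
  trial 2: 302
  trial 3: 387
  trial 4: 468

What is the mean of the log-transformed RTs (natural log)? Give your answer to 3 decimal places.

5.968

ln(RT): 6.0544, 5.7104, 5.9584, 6.1485
Σ ln(RT) = 23.8718
Mean = 23.8718/4 = 5.96794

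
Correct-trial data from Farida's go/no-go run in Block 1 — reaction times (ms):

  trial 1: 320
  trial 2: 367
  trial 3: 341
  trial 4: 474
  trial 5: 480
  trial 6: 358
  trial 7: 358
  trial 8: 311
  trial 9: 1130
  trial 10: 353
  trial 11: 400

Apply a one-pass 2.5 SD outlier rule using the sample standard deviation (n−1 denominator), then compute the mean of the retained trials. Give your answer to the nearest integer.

376 ms

n = 11, ΣRT = 4892, M = 444.727
Σ(x−M)² = 547398.18; s = √(547398.18/10) = 233.965
Cutoffs: 444.727 ± 2.5·233.965 → [-140.2, 1029.6]
Outside: 1130 → excluded.
Retained (n=10): Σ = 3762, mean = 3762/10 = 376.200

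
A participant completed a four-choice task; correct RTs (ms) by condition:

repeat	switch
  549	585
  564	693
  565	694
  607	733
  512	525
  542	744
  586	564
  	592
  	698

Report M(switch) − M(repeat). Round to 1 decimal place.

86.8 ms

M(repeat) = 3925/7 = 560.714
M(switch) = 5828/9 = 647.556
Difference = 647.556 − 560.714 = 86.841 ms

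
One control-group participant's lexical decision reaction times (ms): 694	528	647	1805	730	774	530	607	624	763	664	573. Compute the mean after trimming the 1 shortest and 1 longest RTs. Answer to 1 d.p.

Sorted: 528, 530, 573, 607, 624, 647, 664, 694, 730, 763, 774, 1805
Drop lowest 1 (528) and highest 1 (1805)
Remaining (n=10): Σ = 6606, mean = 6606/10 = 660.600

660.6 ms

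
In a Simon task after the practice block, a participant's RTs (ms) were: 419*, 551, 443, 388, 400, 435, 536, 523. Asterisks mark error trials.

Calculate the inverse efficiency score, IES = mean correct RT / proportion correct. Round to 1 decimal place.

Correct trials (n=7): 551, 443, 388, 400, 435, 536, 523
Mean correct RT = 3276/7 = 468.0000 ms
Proportion correct = 7/8
IES = 468.0000 / (7/8) = 534.857 ms

534.9 ms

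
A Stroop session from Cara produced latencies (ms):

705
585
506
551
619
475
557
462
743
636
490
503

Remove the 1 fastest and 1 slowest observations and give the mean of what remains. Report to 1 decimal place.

Sorted: 462, 475, 490, 503, 506, 551, 557, 585, 619, 636, 705, 743
Drop lowest 1 (462) and highest 1 (743)
Remaining (n=10): Σ = 5627, mean = 5627/10 = 562.700

562.7 ms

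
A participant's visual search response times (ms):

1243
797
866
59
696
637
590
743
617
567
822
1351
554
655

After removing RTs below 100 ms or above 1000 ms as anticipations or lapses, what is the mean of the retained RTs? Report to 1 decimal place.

685.8 ms

Excluded: 59, 1243, 1351
Retained (n=11): Σ = 7544
Mean = 7544/11 = 685.8182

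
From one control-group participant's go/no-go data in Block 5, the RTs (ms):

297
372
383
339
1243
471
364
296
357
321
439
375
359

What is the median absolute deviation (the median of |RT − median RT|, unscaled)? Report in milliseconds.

Sorted: 296, 297, 321, 339, 357, 359, 364, 372, 375, 383, 439, 471, 1243 → median = 364
|x − 364|: 67, 8, 19, 25, 879, 107, 0, 68, 7, 43, 75, 11, 5
Sorted deviations: 0, 5, 7, 8, 11, 19, 25, 43, 67, 68, 75, 107, 879 → MAD = 25

25 ms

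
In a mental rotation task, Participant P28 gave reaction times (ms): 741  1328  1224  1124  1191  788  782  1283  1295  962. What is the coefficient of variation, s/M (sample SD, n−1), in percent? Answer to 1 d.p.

n = 10, Σ = 10718, M = 1071.8000
Σ(x−M)² = 486171.600; s = √(486171.600/9) = 232.4200
CV = 232.4200 / 1071.8000 = 0.21685 = 21.685%

21.7%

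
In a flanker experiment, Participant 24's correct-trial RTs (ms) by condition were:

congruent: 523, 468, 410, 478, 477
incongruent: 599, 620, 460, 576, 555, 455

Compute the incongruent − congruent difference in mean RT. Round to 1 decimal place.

73.0 ms

M(congruent) = 2356/5 = 471.200
M(incongruent) = 3265/6 = 544.167
Difference = 544.167 − 471.200 = 72.967 ms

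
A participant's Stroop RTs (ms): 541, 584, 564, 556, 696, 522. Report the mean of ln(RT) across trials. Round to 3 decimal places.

ln(RT): 6.2934, 6.3699, 6.3351, 6.3208, 6.5453, 6.2577
Σ ln(RT) = 38.1222
Mean = 38.1222/6 = 6.35369

6.354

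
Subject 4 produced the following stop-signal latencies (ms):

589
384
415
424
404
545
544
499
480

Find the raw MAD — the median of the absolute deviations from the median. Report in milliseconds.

Sorted: 384, 404, 415, 424, 480, 499, 544, 545, 589 → median = 480
|x − 480|: 109, 96, 65, 56, 76, 65, 64, 19, 0
Sorted deviations: 0, 19, 56, 64, 65, 65, 76, 96, 109 → MAD = 65

65 ms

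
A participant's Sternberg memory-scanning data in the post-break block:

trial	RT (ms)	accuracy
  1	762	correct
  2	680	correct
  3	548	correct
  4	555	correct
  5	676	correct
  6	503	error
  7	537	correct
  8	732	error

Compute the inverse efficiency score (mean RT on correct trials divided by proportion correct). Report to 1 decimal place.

835.1 ms

Correct trials (n=6): 762, 680, 548, 555, 676, 537
Mean correct RT = 3758/6 = 626.3333 ms
Proportion correct = 6/8
IES = 626.3333 / (6/8) = 835.111 ms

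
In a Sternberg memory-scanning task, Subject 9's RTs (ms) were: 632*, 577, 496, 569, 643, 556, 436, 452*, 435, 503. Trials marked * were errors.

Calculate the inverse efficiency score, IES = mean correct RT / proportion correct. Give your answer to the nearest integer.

659 ms

Correct trials (n=8): 577, 496, 569, 643, 556, 436, 435, 503
Mean correct RT = 4215/8 = 526.8750 ms
Proportion correct = 8/10
IES = 526.8750 / (8/10) = 658.594 ms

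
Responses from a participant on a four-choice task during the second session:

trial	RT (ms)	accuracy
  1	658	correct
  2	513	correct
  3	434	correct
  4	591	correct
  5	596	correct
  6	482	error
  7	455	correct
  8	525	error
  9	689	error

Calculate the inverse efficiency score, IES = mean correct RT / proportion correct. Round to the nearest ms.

812 ms

Correct trials (n=6): 658, 513, 434, 591, 596, 455
Mean correct RT = 3247/6 = 541.1667 ms
Proportion correct = 6/9
IES = 541.1667 / (6/9) = 811.750 ms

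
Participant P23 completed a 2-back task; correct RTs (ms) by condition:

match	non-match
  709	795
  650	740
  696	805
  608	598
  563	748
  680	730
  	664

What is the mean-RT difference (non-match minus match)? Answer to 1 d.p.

M(match) = 3906/6 = 651.000
M(non-match) = 5080/7 = 725.714
Difference = 725.714 − 651.000 = 74.714 ms

74.7 ms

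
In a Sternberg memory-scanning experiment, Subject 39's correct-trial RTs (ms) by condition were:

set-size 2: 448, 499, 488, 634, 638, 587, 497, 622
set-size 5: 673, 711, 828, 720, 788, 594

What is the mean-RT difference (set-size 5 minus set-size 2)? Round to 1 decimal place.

M(set-size 2) = 4413/8 = 551.625
M(set-size 5) = 4314/6 = 719.000
Difference = 719.000 − 551.625 = 167.375 ms

167.4 ms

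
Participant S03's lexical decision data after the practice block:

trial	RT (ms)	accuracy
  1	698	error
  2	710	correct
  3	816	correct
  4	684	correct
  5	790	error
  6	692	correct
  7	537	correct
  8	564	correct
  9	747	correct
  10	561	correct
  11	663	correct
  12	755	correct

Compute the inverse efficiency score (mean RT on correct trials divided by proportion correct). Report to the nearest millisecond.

Correct trials (n=10): 710, 816, 684, 692, 537, 564, 747, 561, 663, 755
Mean correct RT = 6729/10 = 672.9000 ms
Proportion correct = 10/12
IES = 672.9000 / (10/12) = 807.480 ms

807 ms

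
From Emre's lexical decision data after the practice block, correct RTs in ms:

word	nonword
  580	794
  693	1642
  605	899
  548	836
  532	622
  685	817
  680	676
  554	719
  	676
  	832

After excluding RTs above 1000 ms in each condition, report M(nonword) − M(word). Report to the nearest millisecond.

nonword: exclude 1642
M(word) = 4877/8 = 609.625
M(nonword) = 6871/9 = 763.444
Difference = 763.444 − 609.625 = 153.819 ms

154 ms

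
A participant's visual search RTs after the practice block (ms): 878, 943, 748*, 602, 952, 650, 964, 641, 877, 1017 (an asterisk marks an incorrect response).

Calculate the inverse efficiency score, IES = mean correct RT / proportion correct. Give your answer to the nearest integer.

Correct trials (n=9): 878, 943, 602, 952, 650, 964, 641, 877, 1017
Mean correct RT = 7524/9 = 836.0000 ms
Proportion correct = 9/10
IES = 836.0000 / (9/10) = 928.889 ms

929 ms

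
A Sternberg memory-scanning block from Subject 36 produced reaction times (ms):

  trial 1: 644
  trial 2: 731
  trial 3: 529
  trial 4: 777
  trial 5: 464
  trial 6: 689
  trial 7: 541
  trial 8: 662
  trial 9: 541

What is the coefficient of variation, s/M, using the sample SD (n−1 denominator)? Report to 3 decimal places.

n = 9, Σ = 5578, M = 619.7778
Σ(x−M)² = 89169.556; s = √(89169.556/8) = 105.5755
CV = 105.5755 / 619.7778 = 0.17034

0.170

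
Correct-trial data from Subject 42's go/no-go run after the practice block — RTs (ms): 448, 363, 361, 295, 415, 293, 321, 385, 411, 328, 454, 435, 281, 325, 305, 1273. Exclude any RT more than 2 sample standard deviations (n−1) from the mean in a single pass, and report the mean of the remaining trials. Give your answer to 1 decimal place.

361.3 ms

n = 16, ΣRT = 6693, M = 418.312
Σ(x−M)² = 829379.44; s = √(829379.44/15) = 235.142
Cutoffs: 418.312 ± 2·235.142 → [-52.0, 888.6]
Outside: 1273 → excluded.
Retained (n=15): Σ = 5420, mean = 5420/15 = 361.333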